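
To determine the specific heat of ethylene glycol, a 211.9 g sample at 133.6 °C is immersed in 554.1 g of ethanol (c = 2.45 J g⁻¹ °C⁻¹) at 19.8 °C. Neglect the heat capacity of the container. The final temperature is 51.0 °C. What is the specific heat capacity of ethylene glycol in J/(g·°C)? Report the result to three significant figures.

q_gained = (554.1 × 2.45) × (51.0 − 19.8) = 42360 J
q_lost = 211.9 × c × (133.6 − 51.0) = 17502.94 c
Set equal: c = 42360 / 17502.94 = 2.42 J/(g·°C)

c = 2.42 J/(g·°C)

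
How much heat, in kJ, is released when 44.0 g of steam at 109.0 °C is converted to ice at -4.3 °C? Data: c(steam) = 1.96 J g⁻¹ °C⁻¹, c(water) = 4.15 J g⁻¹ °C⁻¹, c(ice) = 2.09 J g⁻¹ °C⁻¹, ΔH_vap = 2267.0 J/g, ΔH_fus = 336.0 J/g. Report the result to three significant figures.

q1 (cool steam 109.0→100 °C): 44.0 × 1.96 × 9.0 = 776 J
q2 (condense at 100 °C): 44.0 × 2267.0 = 99748 J
q3 (cool water 100→0 °C): 44.0 × 4.15 × 100.0 = 18260 J
q4 (freeze at 0 °C): 44.0 × 336.0 = 14784 J
q5 (cool ice 0→-4.3 °C): 44.0 × 2.09 × 4.3 = 395 J
Total: 776 + 99748 + 18260 + 14784 + 395 = 133963 J = 134 kJ

q = 134 kJ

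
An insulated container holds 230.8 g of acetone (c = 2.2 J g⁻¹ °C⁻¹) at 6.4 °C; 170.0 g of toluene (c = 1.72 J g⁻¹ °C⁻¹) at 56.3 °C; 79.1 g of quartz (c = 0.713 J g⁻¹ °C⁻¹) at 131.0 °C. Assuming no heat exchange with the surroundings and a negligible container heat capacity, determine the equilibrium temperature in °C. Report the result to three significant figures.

Σ mᵢcᵢ(T − Tᵢ) = 0  ⇒  T = Σ mᵢcᵢTᵢ / Σ mᵢcᵢ
Σ mᵢcᵢ = 230.8×2.2 + 170.0×1.72 + 79.1×0.713 = 856.5583
Σ mᵢcᵢTᵢ = 507.76×6.4 + 292.4×56.3 + 56.3983×131.0 = 27100
T = 27100 / 856.5583 = 31.64 °C

T_f = 31.6 °C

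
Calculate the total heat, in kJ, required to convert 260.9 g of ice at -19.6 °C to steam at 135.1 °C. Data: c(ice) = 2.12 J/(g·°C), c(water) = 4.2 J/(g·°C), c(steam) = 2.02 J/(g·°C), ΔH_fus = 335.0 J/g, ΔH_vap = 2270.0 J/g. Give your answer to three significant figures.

q1 (heat ice -19.6→0.0 °C): 260.9 × 2.12 × 19.6 = 10841 J
q2 (melt at 0 °C): 260.9 × 335.0 = 87402 J
q3 (heat water 0.0→100.0 °C): 260.9 × 4.2 × 100.0 = 109578 J
q4 (vaporize at 100 °C): 260.9 × 2270.0 = 592243 J
q5 (heat steam 100.0→135.1 °C): 260.9 × 2.02 × 35.1 = 18498 J
Total: 10841 + 87402 + 109578 + 592243 + 18498 = 818562 J = 819 kJ

q = 819 kJ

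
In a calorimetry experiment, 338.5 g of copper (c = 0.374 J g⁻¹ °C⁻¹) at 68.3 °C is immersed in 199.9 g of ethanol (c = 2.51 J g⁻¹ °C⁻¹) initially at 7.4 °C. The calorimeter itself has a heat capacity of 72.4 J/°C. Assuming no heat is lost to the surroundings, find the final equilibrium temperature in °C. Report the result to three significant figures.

Heat lost by copper = heat gained by ethanol + calorimeter.
(338.5)(0.374)(68.3 − T) = [(199.9)(2.51) + 72.4](T − 7.4)
126.599 (68.3 − T) = 574.149 (T − 7.4)
8646.7 − 126.599 T = 574.149 T − 4248.7
12895.4 = 700.748 T
T = 18.40 °C

T_f = 18.4 °C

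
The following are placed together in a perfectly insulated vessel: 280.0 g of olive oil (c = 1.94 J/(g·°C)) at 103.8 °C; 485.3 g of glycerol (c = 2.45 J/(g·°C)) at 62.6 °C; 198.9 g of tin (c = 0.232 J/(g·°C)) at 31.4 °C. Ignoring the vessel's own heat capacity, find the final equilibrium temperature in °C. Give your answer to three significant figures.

Σ mᵢcᵢ(T − Tᵢ) = 0  ⇒  T = Σ mᵢcᵢTᵢ / Σ mᵢcᵢ
Σ mᵢcᵢ = 280.0×1.94 + 485.3×2.45 + 198.9×0.232 = 1778.3298
Σ mᵢcᵢTᵢ = 543.2×103.8 + 1188.985×62.6 + 46.1448×31.4 = 132260
T = 132260 / 1778.3298 = 74.37 °C

T_f = 74.4 °C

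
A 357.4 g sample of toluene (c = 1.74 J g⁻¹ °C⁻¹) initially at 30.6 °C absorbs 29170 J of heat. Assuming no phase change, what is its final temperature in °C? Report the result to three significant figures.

ΔT = q / (m c) = 29170 / (357.4 × 1.74) = 46.91 °C
T_f = 30.6 + 46.91 = 77.51 °C

T_f = 77.5 °C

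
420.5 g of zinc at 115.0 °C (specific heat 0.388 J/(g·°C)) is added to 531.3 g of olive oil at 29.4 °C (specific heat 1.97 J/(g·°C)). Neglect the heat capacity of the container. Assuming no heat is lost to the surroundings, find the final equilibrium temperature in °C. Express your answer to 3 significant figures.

Heat lost by zinc = heat gained by olive oil.
(420.5)(0.388)(115.0 − T) = (531.3)(1.97)(T − 29.4)
163.154 (115.0 − T) = 1046.661 (T − 29.4)
18763 − 163.154 T = 1046.661 T − 30772
49535 = 1209.815 T
T = 40.94 °C

T_f = 40.9 °C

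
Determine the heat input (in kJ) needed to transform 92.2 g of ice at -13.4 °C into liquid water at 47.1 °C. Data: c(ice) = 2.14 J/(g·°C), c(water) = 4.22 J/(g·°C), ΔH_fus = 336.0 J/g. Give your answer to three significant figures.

q = 51.9 kJ

q1 (heat ice -13.4→0.0 °C): 92.2 × 2.14 × 13.4 = 2644 J
q2 (melt at 0 °C): 92.2 × 336.0 = 30979 J
q3 (heat water 0.0→47.1 °C): 92.2 × 4.22 × 47.1 = 18326 J
Total: 2644 + 30979 + 18326 = 51949 J = 51.9 kJ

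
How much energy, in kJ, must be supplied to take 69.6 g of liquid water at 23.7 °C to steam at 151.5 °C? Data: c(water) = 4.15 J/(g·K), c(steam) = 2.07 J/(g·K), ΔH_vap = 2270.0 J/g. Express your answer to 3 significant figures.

q1 (heat water 23.7→100.0 °C): 69.6 × 4.15 × 76.3 = 22038 J
q2 (vaporize at 100 °C): 69.6 × 2270.0 = 157992 J
q3 (heat steam 100.0→151.5 °C): 69.6 × 2.07 × 51.5 = 7420 J
Total: 22038 + 157992 + 7420 = 187450 J = 187 kJ

q = 187 kJ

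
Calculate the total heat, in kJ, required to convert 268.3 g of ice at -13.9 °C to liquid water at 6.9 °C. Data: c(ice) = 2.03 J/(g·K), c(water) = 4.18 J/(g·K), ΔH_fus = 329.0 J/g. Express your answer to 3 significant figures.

q1 (heat ice -13.9→0.0 °C): 268.3 × 2.03 × 13.9 = 7571 J
q2 (melt at 0 °C): 268.3 × 329.0 = 88271 J
q3 (heat water 0.0→6.9 °C): 268.3 × 4.18 × 6.9 = 7738 J
Total: 7571 + 88271 + 7738 = 103580 J = 104 kJ

q = 104 kJ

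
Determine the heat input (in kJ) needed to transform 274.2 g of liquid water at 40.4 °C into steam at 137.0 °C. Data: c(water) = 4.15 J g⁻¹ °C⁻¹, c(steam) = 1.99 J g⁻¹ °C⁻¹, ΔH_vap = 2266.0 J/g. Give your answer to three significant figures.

q = 709 kJ

q1 (heat water 40.4→100.0 °C): 274.2 × 4.15 × 59.6 = 67821 J
q2 (vaporize at 100 °C): 274.2 × 2266.0 = 621337 J
q3 (heat steam 100.0→137.0 °C): 274.2 × 1.99 × 37.0 = 20189 J
Total: 67821 + 621337 + 20189 = 709347 J = 709 kJ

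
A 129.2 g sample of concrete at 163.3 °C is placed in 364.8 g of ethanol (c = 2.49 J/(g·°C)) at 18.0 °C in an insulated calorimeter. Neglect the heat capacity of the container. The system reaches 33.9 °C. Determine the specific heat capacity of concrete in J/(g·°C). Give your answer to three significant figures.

c = 0.864 J/(g·°C)

q_gained = (364.8 × 2.49) × (33.9 − 18.0) = 14440 J
q_lost = 129.2 × c × (163.3 − 33.9) = 16718.48 c
Set equal: c = 14440 / 16718.48 = 0.864 J/(g·°C)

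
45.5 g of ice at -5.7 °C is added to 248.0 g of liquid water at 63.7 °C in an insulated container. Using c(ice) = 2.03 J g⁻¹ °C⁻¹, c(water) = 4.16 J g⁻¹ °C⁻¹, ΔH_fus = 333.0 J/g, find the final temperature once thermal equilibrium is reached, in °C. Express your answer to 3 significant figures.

Heat to bring ice to 0 °C and melt it: q₁ = 45.5×2.03×5.7 + 45.5×333.0 = 15678 J
Heat the water can supply cooling to 0 °C: 248.0×4.16×63.7 = 65718.0 J > q₁, so all ice melts.
Energy balance: 248.0×4.16×(63.7 − T) = 15678 + 45.5×4.16×(T − 0)
1031.68(63.7 − T) = 15678 + 189.28 T
65718.0 − 15678 = 1220.96 T
T = 50040.0 / 1220.96 = 40.98 °C

T_f = 41.0 °C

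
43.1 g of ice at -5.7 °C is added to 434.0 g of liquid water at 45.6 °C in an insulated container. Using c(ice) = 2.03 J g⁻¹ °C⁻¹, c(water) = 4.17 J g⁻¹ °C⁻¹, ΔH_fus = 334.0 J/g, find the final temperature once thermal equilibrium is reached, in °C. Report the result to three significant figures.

Heat to bring ice to 0 °C and melt it: q₁ = 43.1×2.03×5.7 + 43.1×334.0 = 14894 J
Heat the water can supply cooling to 0 °C: 434.0×4.17×45.6 = 82526.0 J > q₁, so all ice melts.
Energy balance: 434.0×4.17×(45.6 − T) = 14894 + 43.1×4.17×(T − 0)
1809.78(45.6 − T) = 14894 + 179.727 T
82526.0 − 14894 = 1989.507 T
T = 67632.0 / 1989.507 = 33.99 °C

T_f = 34.0 °C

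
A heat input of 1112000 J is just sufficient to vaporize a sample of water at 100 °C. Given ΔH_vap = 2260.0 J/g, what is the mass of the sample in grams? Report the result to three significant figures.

m = q / ΔH_vap = 1112000 J / 2260.0 J/g = 492 g

m = 492 g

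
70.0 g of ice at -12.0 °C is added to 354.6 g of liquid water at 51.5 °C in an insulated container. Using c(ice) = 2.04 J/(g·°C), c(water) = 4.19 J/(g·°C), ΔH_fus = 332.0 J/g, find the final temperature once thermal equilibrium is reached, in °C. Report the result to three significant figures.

Heat to bring ice to 0 °C and melt it: q₁ = 70.0×2.04×12.0 + 70.0×332.0 = 24954 J
Heat the water can supply cooling to 0 °C: 354.6×4.19×51.5 = 76517.4 J > q₁, so all ice melts.
Energy balance: 354.6×4.19×(51.5 − T) = 24954 + 70.0×4.19×(T − 0)
1485.774(51.5 − T) = 24954 + 293.3 T
76517.4 − 24954 = 1779.074 T
T = 51563.4 / 1779.074 = 28.98 °C

T_f = 29.0 °C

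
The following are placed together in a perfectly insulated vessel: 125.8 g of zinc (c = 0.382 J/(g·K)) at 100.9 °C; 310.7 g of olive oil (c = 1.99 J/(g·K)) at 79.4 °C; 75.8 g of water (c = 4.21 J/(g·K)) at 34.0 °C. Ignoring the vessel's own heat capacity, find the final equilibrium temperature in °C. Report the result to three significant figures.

Σ mᵢcᵢ(T − Tᵢ) = 0  ⇒  T = Σ mᵢcᵢTᵢ / Σ mᵢcᵢ
Σ mᵢcᵢ = 125.8×0.382 + 310.7×1.99 + 75.8×4.21 = 985.4666
Σ mᵢcᵢTᵢ = 48.0556×100.9 + 618.293×79.4 + 319.118×34.0 = 64791
T = 64791 / 985.4666 = 65.747 °C

T_f = 65.7 °C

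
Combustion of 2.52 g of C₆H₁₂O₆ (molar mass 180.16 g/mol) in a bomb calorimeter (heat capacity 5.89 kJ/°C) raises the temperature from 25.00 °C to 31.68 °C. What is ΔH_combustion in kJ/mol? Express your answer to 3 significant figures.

ΔT = 31.68 − 25.00 = 6.68 °C
q_cal = C_cal × ΔT = 5.89 × 6.68 = 39.3452 kJ
n = 2.52 / 180.16 = 0.01399 mol
q_rxn = −q_cal = -39.3452 kJ
ΔH = -39.3452 / 0.01399 = -2812 kJ/mol

ΔH = -2810 kJ/mol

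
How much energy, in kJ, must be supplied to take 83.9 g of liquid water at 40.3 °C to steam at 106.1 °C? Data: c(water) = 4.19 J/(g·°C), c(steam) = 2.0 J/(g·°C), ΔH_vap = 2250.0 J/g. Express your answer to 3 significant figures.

q1 (heat water 40.3→100.0 °C): 83.9 × 4.19 × 59.7 = 20987 J
q2 (vaporize at 100 °C): 83.9 × 2250.0 = 188775 J
q3 (heat steam 100.0→106.1 °C): 83.9 × 2.0 × 6.1 = 1024 J
Total: 20987 + 188775 + 1024 = 210786 J = 211 kJ

q = 211 kJ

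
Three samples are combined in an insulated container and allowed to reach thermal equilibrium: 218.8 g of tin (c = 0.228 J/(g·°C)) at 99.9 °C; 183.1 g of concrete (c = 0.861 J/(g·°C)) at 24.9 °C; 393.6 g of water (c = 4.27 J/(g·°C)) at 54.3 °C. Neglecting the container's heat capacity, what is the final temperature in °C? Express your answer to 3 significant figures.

T_f = 53.1 °C

Σ mᵢcᵢ(T − Tᵢ) = 0  ⇒  T = Σ mᵢcᵢTᵢ / Σ mᵢcᵢ
Σ mᵢcᵢ = 218.8×0.228 + 183.1×0.861 + 393.6×4.27 = 1888.2075
Σ mᵢcᵢTᵢ = 49.8864×99.9 + 157.6491×24.9 + 1680.672×54.3 = 100170
T = 100170 / 1888.2075 = 53.05 °C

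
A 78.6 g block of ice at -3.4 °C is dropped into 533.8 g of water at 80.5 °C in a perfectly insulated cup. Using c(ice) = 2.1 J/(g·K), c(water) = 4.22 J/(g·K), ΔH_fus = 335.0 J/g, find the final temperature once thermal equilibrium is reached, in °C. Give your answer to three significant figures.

T_f = 59.8 °C

Heat to bring ice to 0 °C and melt it: q₁ = 78.6×2.1×3.4 + 78.6×335.0 = 26892 J
Heat the water can supply cooling to 0 °C: 533.8×4.22×80.5 = 181337 J > q₁, so all ice melts.
Energy balance: 533.8×4.22×(80.5 − T) = 26892 + 78.6×4.22×(T − 0)
2252.636(80.5 − T) = 26892 + 331.692 T
181337 − 26892 = 2584.328 T
T = 154445 / 2584.328 = 59.76 °C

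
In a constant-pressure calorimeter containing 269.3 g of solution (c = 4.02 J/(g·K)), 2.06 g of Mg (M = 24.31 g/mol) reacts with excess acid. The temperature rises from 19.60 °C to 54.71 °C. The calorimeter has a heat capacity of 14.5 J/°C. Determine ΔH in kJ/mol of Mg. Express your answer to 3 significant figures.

ΔH = -455 kJ/mol

|ΔT| = |54.71 − 19.60| = 35.11 °C
|q_surr| = (269.3 × 4.02 + 14.5) × 35.11 = 1097.086 × 35.11 = 38520 J
n(Mg) = 2.06 / 24.31 = 0.08474 mol
Temperature rose, so q_rxn = −|q_surr| = -38.52 kJ
ΔH = q_rxn / n = -454.6 kJ/mol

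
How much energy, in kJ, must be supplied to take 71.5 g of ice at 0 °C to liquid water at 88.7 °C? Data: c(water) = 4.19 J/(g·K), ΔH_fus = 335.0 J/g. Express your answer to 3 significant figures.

q1 (melt at 0 °C): 71.5 × 335.0 = 23953 J
q2 (heat water 0.0→88.7 °C): 71.5 × 4.19 × 88.7 = 26573 J
Total: 23953 + 26573 = 50526 J = 50.5 kJ

q = 50.5 kJ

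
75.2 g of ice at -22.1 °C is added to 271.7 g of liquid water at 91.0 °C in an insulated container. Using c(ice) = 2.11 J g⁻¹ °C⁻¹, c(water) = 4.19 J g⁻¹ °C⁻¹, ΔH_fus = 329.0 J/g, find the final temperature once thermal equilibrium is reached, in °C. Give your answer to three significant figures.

T_f = 51.8 °C

Heat to bring ice to 0 °C and melt it: q₁ = 75.2×2.11×22.1 + 75.2×329.0 = 28247 J
Heat the water can supply cooling to 0 °C: 271.7×4.19×91.0 = 103596 J > q₁, so all ice melts.
Energy balance: 271.7×4.19×(91.0 − T) = 28247 + 75.2×4.19×(T − 0)
1138.423(91.0 − T) = 28247 + 315.088 T
103596 − 28247 = 1453.511 T
T = 75349 / 1453.511 = 51.84 °C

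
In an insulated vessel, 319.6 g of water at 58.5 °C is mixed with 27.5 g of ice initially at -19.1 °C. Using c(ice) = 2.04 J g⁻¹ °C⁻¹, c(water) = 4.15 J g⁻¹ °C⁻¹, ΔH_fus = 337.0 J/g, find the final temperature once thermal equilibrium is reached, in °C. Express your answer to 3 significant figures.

T_f = 46.7 °C

Heat to bring ice to 0 °C and melt it: q₁ = 27.5×2.04×19.1 + 27.5×337.0 = 10339 J
Heat the water can supply cooling to 0 °C: 319.6×4.15×58.5 = 77590.9 J > q₁, so all ice melts.
Energy balance: 319.6×4.15×(58.5 − T) = 10339 + 27.5×4.15×(T − 0)
1326.34(58.5 − T) = 10339 + 114.125 T
77590.9 − 10339 = 1440.465 T
T = 67251.9 / 1440.465 = 46.69 °C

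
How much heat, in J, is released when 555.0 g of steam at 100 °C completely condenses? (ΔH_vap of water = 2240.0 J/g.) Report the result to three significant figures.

q = 1240000 J

q = m × ΔH_vap = 555.0 × 2240.0 = 1243000 J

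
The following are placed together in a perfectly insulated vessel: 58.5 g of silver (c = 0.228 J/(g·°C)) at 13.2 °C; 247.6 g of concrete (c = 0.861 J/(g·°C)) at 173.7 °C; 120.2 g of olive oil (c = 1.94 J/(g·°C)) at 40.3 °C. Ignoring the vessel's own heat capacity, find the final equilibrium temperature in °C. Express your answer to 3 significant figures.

T_f = 101 °C

Σ mᵢcᵢ(T − Tᵢ) = 0  ⇒  T = Σ mᵢcᵢTᵢ / Σ mᵢcᵢ
Σ mᵢcᵢ = 58.5×0.228 + 247.6×0.861 + 120.2×1.94 = 459.7096
Σ mᵢcᵢTᵢ = 13.338×13.2 + 213.1836×173.7 + 233.188×40.3 = 46604
T = 46604 / 459.7096 = 101.4 °C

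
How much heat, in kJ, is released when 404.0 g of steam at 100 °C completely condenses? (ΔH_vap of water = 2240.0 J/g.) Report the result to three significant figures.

q = 905 kJ

q = m × ΔH_vap = 404.0 × 2240.0 = 905000 J = 905 kJ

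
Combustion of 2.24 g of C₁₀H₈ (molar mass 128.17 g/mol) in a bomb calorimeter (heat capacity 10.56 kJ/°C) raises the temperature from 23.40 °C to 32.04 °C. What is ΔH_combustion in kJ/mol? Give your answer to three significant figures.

ΔT = 32.04 − 23.40 = 8.64 °C
q_cal = C_cal × ΔT = 10.56 × 8.64 = 91.2384 kJ
n = 2.24 / 128.17 = 0.01748 mol
q_rxn = −q_cal = -91.2384 kJ
ΔH = -91.2384 / 0.01748 = -5220 kJ/mol

ΔH = -5220 kJ/mol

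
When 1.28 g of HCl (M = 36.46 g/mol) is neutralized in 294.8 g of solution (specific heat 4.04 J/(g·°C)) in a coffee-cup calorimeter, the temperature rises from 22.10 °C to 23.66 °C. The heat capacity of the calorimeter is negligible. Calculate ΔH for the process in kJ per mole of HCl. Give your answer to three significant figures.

|ΔT| = |23.66 − 22.10| = 1.56 °C
|q_surr| = (294.8 × 4.04) × 1.56 = 1190.992 × 1.56 = 1858 J
n(HCl) = 1.28 / 36.46 = 0.03511 mol
Temperature rose, so q_rxn = −|q_surr| = -1.858 kJ
ΔH = q_rxn / n = -52.92 kJ/mol

ΔH = -52.9 kJ/mol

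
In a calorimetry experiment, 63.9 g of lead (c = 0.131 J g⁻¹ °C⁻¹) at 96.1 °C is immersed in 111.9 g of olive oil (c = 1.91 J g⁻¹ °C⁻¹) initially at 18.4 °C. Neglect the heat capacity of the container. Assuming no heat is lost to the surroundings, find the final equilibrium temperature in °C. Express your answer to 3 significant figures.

T_f = 21.3 °C

Heat lost by lead = heat gained by olive oil.
(63.9)(0.131)(96.1 − T) = (111.9)(1.91)(T − 18.4)
8.3709 (96.1 − T) = 213.729 (T − 18.4)
804.44 − 8.3709 T = 213.729 T − 3932.6
4737.04 = 222.0999 T
T = 21.33 °C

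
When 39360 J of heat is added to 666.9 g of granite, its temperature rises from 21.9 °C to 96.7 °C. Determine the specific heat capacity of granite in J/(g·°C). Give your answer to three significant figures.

c = q / (m ΔT) = 39360 / (666.9 × 74.8)
c = 39360 / 49884.12 = 0.789 J/(g·°C)

c = 0.789 J/(g·°C)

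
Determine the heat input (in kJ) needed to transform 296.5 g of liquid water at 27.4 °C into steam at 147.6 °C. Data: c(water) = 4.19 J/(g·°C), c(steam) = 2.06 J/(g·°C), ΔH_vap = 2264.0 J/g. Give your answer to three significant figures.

q = 791 kJ

q1 (heat water 27.4→100.0 °C): 296.5 × 4.19 × 72.6 = 90194 J
q2 (vaporize at 100 °C): 296.5 × 2264.0 = 671276 J
q3 (heat steam 100.0→147.6 °C): 296.5 × 2.06 × 47.6 = 29074 J
Total: 90194 + 671276 + 29074 = 790544 J = 791 kJ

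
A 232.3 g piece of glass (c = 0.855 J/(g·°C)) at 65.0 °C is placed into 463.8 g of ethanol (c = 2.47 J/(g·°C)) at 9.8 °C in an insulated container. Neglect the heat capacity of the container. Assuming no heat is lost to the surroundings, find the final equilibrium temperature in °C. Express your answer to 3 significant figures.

Heat lost by glass = heat gained by ethanol.
(232.3)(0.855)(65.0 − T) = (463.8)(2.47)(T − 9.8)
198.6165 (65.0 − T) = 1145.586 (T − 9.8)
12910 − 198.6165 T = 1145.586 T − 11227
24137 = 1344.2025 T
T = 17.96 °C

T_f = 18.0 °C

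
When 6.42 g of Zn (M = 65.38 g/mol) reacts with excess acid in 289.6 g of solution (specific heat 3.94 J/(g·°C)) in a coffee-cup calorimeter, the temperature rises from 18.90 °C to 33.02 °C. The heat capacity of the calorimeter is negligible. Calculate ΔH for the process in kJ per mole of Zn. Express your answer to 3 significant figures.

|ΔT| = |33.02 − 18.90| = 14.12 °C
|q_surr| = (289.6 × 3.94) × 14.12 = 1141.024 × 14.12 = 16110 J
n(Zn) = 6.42 / 65.38 = 0.09820 mol
Temperature rose, so q_rxn = −|q_surr| = -16.11 kJ
ΔH = q_rxn / n = -164.1 kJ/mol

ΔH = -164 kJ/mol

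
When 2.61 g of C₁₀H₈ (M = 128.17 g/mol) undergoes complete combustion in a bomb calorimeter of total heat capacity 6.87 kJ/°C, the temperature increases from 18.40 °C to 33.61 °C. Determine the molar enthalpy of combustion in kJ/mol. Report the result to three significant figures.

ΔH = -5130 kJ/mol

ΔT = 33.61 − 18.40 = 15.21 °C
q_cal = C_cal × ΔT = 6.87 × 15.21 = 104.4927 kJ
n = 2.61 / 128.17 = 0.02036 mol
q_rxn = −q_cal = -104.4927 kJ
ΔH = -104.4927 / 0.02036 = -5132 kJ/mol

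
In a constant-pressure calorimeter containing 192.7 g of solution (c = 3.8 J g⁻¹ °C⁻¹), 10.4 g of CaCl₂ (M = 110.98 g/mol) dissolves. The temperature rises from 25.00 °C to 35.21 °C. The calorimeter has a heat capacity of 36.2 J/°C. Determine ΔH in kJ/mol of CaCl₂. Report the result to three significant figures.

ΔH = -83.7 kJ/mol

|ΔT| = |35.21 − 25.00| = 10.21 °C
|q_surr| = (192.7 × 3.8 + 36.2) × 10.21 = 768.46 × 10.21 = 7846 J
n(CaCl₂) = 10.4 / 110.98 = 0.09371 mol
Temperature rose, so q_rxn = −|q_surr| = -7.846 kJ
ΔH = q_rxn / n = -83.73 kJ/mol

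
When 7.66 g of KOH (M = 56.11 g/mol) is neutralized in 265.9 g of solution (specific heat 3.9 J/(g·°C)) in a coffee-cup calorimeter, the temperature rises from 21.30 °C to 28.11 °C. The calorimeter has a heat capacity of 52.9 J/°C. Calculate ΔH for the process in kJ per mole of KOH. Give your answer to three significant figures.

ΔH = -54.4 kJ/mol

|ΔT| = |28.11 − 21.30| = 6.81 °C
|q_surr| = (265.9 × 3.9 + 52.9) × 6.81 = 1089.91 × 6.81 = 7422 J
n(KOH) = 7.66 / 56.11 = 0.1365 mol
Temperature rose, so q_rxn = −|q_surr| = -7.422 kJ
ΔH = q_rxn / n = -54.37 kJ/mol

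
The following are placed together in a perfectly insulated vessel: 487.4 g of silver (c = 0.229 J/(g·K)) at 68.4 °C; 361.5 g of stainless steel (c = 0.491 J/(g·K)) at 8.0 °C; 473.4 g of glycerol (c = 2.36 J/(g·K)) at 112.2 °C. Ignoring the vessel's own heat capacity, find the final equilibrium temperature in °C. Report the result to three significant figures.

T_f = 95.6 °C

Σ mᵢcᵢ(T − Tᵢ) = 0  ⇒  T = Σ mᵢcᵢTᵢ / Σ mᵢcᵢ
Σ mᵢcᵢ = 487.4×0.229 + 361.5×0.491 + 473.4×2.36 = 1406.3351
Σ mᵢcᵢTᵢ = 111.6146×68.4 + 177.4965×8.0 + 1117.224×112.2 = 134410
T = 134410 / 1406.3351 = 95.57 °C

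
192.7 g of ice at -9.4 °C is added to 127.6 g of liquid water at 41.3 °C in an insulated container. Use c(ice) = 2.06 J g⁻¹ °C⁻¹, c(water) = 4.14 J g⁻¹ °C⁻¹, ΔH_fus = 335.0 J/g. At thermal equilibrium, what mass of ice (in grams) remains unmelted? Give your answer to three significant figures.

Heat to warm all ice to 0 °C: 192.7×2.06×9.4 = 3731.4 J
Heat released by water cooling to 0 °C: 127.6×4.14×41.3 = 21817 J
21817 J < 3731.4 + 192.7×335.0 = 68285.9 J, so not all ice melts; final T = 0 °C.
Heat left for melting: 21817 − 3731.4 = 18085.6 J
Mass melted = 18085.6 / 335.0 = 53.99 g
Ice remaining = 192.7 − 53.99 = 138.71 g

m_ice remaining = 139 g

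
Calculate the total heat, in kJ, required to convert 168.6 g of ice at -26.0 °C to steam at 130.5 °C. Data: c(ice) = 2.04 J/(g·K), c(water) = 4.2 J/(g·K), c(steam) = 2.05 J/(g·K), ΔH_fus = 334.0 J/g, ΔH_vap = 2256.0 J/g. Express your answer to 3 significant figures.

q1 (heat ice -26.0→0.0 °C): 168.6 × 2.04 × 26.0 = 8943 J
q2 (melt at 0 °C): 168.6 × 334.0 = 56312 J
q3 (heat water 0.0→100.0 °C): 168.6 × 4.2 × 100.0 = 70812 J
q4 (vaporize at 100 °C): 168.6 × 2256.0 = 380362 J
q5 (heat steam 100.0→130.5 °C): 168.6 × 2.05 × 30.5 = 10542 J
Total: 8943 + 56312 + 70812 + 380362 + 10542 = 526971 J = 527 kJ

q = 527 kJ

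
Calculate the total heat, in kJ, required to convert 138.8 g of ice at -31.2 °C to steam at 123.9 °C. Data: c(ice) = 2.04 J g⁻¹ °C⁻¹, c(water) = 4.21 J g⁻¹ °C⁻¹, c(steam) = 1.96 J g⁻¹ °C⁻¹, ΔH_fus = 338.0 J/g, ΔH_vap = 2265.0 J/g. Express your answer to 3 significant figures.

q1 (heat ice -31.2→0.0 °C): 138.8 × 2.04 × 31.2 = 8834 J
q2 (melt at 0 °C): 138.8 × 338.0 = 46914 J
q3 (heat water 0.0→100.0 °C): 138.8 × 4.21 × 100.0 = 58435 J
q4 (vaporize at 100 °C): 138.8 × 2265.0 = 314382 J
q5 (heat steam 100.0→123.9 °C): 138.8 × 1.96 × 23.9 = 6502 J
Total: 8834 + 46914 + 58435 + 314382 + 6502 = 435067 J = 435 kJ

q = 435 kJ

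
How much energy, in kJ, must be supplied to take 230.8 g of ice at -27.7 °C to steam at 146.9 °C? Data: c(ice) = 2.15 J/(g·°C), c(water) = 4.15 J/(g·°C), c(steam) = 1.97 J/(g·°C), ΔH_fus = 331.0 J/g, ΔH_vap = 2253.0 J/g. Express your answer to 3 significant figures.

q1 (heat ice -27.7→0.0 °C): 230.8 × 2.15 × 27.7 = 13745 J
q2 (melt at 0 °C): 230.8 × 331.0 = 76395 J
q3 (heat water 0.0→100.0 °C): 230.8 × 4.15 × 100.0 = 95782 J
q4 (vaporize at 100 °C): 230.8 × 2253.0 = 519992 J
q5 (heat steam 100.0→146.9 °C): 230.8 × 1.97 × 46.9 = 21324 J
Total: 13745 + 76395 + 95782 + 519992 + 21324 = 727238 J = 727 kJ

q = 727 kJ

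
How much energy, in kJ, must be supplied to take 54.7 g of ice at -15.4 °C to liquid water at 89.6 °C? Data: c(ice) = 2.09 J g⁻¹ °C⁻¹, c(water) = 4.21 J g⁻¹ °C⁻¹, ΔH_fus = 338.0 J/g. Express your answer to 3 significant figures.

q = 40.9 kJ

q1 (heat ice -15.4→0.0 °C): 54.7 × 2.09 × 15.4 = 1761 J
q2 (melt at 0 °C): 54.7 × 338.0 = 18489 J
q3 (heat water 0.0→89.6 °C): 54.7 × 4.21 × 89.6 = 20634 J
Total: 1761 + 18489 + 20634 = 40884 J = 40.9 kJ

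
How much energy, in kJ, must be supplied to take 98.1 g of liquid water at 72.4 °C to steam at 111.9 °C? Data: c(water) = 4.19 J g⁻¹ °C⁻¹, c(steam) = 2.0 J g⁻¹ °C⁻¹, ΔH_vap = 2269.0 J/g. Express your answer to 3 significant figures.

q1 (heat water 72.4→100.0 °C): 98.1 × 4.19 × 27.6 = 11345 J
q2 (vaporize at 100 °C): 98.1 × 2269.0 = 222589 J
q3 (heat steam 100.0→111.9 °C): 98.1 × 2.0 × 11.9 = 2335 J
Total: 11345 + 222589 + 2335 = 236269 J = 236 kJ

q = 236 kJ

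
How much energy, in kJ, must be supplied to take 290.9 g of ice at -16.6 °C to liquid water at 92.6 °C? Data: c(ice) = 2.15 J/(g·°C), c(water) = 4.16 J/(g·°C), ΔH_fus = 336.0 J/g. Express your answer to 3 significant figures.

q1 (heat ice -16.6→0.0 °C): 290.9 × 2.15 × 16.6 = 10382 J
q2 (melt at 0 °C): 290.9 × 336.0 = 97742 J
q3 (heat water 0.0→92.6 °C): 290.9 × 4.16 × 92.6 = 112059 J
Total: 10382 + 97742 + 112059 = 220183 J = 220 kJ

q = 220 kJ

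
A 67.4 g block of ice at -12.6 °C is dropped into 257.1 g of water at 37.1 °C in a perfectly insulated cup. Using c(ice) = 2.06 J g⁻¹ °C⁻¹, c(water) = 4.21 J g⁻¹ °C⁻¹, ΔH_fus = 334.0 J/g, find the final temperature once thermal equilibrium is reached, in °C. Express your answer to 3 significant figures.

Heat to bring ice to 0 °C and melt it: q₁ = 67.4×2.06×12.6 + 67.4×334.0 = 24261 J
Heat the water can supply cooling to 0 °C: 257.1×4.21×37.1 = 40156.7 J > q₁, so all ice melts.
Energy balance: 257.1×4.21×(37.1 − T) = 24261 + 67.4×4.21×(T − 0)
1082.391(37.1 − T) = 24261 + 283.754 T
40156.7 − 24261 = 1366.145 T
T = 15895.7 / 1366.145 = 11.64 °C

T_f = 11.6 °C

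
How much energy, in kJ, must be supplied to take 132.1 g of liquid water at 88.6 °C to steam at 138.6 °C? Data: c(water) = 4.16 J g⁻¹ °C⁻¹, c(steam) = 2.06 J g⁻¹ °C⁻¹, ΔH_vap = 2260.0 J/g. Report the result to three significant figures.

q1 (heat water 88.6→100.0 °C): 132.1 × 4.16 × 11.4 = 6265 J
q2 (vaporize at 100 °C): 132.1 × 2260.0 = 298546 J
q3 (heat steam 100.0→138.6 °C): 132.1 × 2.06 × 38.6 = 10504 J
Total: 6265 + 298546 + 10504 = 315315 J = 315 kJ

q = 315 kJ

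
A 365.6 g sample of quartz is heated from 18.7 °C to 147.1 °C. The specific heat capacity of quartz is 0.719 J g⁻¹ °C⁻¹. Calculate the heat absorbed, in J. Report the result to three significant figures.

q = m c ΔT = 365.6 × 0.719 × (147.1 − 18.7)
q = 365.6 × 0.719 × 128.4 = 33750 J

q = 33800 J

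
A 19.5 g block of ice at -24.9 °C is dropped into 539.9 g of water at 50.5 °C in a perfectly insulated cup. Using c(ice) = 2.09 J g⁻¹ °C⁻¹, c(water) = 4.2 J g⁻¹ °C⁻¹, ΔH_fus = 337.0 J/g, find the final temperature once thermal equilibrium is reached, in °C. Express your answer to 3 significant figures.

Heat to bring ice to 0 °C and melt it: q₁ = 19.5×2.09×24.9 + 19.5×337.0 = 7586.3 J
Heat the water can supply cooling to 0 °C: 539.9×4.2×50.5 = 114513 J > q₁, so all ice melts.
Energy balance: 539.9×4.2×(50.5 − T) = 7586.3 + 19.5×4.2×(T − 0)
2267.58(50.5 − T) = 7586.3 + 81.9 T
114513 − 7586.3 = 2349.48 T
T = 106926.7 / 2349.48 = 45.51 °C

T_f = 45.5 °C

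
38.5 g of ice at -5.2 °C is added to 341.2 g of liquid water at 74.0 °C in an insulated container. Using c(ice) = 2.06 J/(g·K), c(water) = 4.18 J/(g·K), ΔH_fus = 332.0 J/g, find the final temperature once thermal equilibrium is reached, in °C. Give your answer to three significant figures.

T_f = 58.2 °C

Heat to bring ice to 0 °C and melt it: q₁ = 38.5×2.06×5.2 + 38.5×332.0 = 13194 J
Heat the water can supply cooling to 0 °C: 341.2×4.18×74.0 = 105540 J > q₁, so all ice melts.
Energy balance: 341.2×4.18×(74.0 − T) = 13194 + 38.5×4.18×(T − 0)
1426.216(74.0 − T) = 13194 + 160.93 T
105540 − 13194 = 1587.146 T
T = 92346 / 1587.146 = 58.18 °C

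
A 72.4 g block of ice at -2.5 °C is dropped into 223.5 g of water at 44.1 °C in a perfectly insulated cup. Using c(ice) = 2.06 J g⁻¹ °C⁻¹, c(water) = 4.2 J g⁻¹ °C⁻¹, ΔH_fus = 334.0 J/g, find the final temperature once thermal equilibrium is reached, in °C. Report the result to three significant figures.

Heat to bring ice to 0 °C and melt it: q₁ = 72.4×2.06×2.5 + 72.4×334.0 = 24554 J
Heat the water can supply cooling to 0 °C: 223.5×4.2×44.1 = 41396.7 J > q₁, so all ice melts.
Energy balance: 223.5×4.2×(44.1 − T) = 24554 + 72.4×4.2×(T − 0)
938.7(44.1 − T) = 24554 + 304.08 T
41396.7 − 24554 = 1242.78 T
T = 16842.7 / 1242.78 = 13.55 °C

T_f = 13.6 °C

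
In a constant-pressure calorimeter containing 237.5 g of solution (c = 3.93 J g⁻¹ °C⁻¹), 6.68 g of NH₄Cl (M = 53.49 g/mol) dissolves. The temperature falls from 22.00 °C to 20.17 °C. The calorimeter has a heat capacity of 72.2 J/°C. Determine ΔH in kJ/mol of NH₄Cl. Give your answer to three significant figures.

ΔH = 14.7 kJ/mol

|ΔT| = |20.17 − 22.00| = 1.83 °C
|q_surr| = (237.5 × 3.93 + 72.2) × 1.83 = 1005.575 × 1.83 = 1840 J
n(NH₄Cl) = 6.68 / 53.49 = 0.1249 mol
Temperature fell, so q_rxn = +|q_surr| = 1.840 kJ
ΔH = q_rxn / n = 14.73 kJ/mol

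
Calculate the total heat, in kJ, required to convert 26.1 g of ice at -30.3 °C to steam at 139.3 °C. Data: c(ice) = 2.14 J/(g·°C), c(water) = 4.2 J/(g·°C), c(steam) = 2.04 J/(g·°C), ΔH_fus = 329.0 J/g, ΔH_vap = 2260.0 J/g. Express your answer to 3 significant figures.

q = 82.3 kJ

q1 (heat ice -30.3→0.0 °C): 26.1 × 2.14 × 30.3 = 1692 J
q2 (melt at 0 °C): 26.1 × 329.0 = 8587 J
q3 (heat water 0.0→100.0 °C): 26.1 × 4.2 × 100.0 = 10962 J
q4 (vaporize at 100 °C): 26.1 × 2260.0 = 58986 J
q5 (heat steam 100.0→139.3 °C): 26.1 × 2.04 × 39.3 = 2092 J
Total: 1692 + 8587 + 10962 + 58986 + 2092 = 82319 J = 82.3 kJ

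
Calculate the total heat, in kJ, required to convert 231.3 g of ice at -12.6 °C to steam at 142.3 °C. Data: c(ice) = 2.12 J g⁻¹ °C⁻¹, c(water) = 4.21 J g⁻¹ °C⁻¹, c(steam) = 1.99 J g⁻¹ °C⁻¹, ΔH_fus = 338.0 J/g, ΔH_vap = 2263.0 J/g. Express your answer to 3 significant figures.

q1 (heat ice -12.6→0.0 °C): 231.3 × 2.12 × 12.6 = 6178 J
q2 (melt at 0 °C): 231.3 × 338.0 = 78179 J
q3 (heat water 0.0→100.0 °C): 231.3 × 4.21 × 100.0 = 97377 J
q4 (vaporize at 100 °C): 231.3 × 2263.0 = 523432 J
q5 (heat steam 100.0→142.3 °C): 231.3 × 1.99 × 42.3 = 19470 J
Total: 6178 + 78179 + 97377 + 523432 + 19470 = 724636 J = 725 kJ

q = 725 kJ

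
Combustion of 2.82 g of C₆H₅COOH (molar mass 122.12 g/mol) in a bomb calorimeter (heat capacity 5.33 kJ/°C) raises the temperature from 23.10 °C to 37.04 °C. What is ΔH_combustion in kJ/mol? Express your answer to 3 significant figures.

ΔH = -3220 kJ/mol

ΔT = 37.04 − 23.10 = 13.94 °C
q_cal = C_cal × ΔT = 5.33 × 13.94 = 74.3002 kJ
n = 2.82 / 122.12 = 0.02309 mol
q_rxn = −q_cal = -74.3002 kJ
ΔH = -74.3002 / 0.02309 = -3218 kJ/mol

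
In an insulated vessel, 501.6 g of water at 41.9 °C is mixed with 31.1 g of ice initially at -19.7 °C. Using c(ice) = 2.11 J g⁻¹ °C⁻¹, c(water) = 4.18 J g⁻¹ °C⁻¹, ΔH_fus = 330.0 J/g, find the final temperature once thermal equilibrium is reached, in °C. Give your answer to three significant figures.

Heat to bring ice to 0 °C and melt it: q₁ = 31.1×2.11×19.7 + 31.1×330.0 = 11556 J
Heat the water can supply cooling to 0 °C: 501.6×4.18×41.9 = 87851.2 J > q₁, so all ice melts.
Energy balance: 501.6×4.18×(41.9 − T) = 11556 + 31.1×4.18×(T − 0)
2096.688(41.9 − T) = 11556 + 129.998 T
87851.2 − 11556 = 2226.686 T
T = 76295.2 / 2226.686 = 34.26 °C

T_f = 34.3 °C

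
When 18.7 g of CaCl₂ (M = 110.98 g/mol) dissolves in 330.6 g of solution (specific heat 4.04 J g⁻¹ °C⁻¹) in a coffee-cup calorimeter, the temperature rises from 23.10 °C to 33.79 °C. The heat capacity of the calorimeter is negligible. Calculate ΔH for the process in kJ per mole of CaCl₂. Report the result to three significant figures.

|ΔT| = |33.79 − 23.10| = 10.69 °C
|q_surr| = (330.6 × 4.04) × 10.69 = 1335.624 × 10.69 = 14280 J
n(CaCl₂) = 18.7 / 110.98 = 0.1685 mol
Temperature rose, so q_rxn = −|q_surr| = -14.28 kJ
ΔH = q_rxn / n = -84.748 kJ/mol

ΔH = -84.7 kJ/mol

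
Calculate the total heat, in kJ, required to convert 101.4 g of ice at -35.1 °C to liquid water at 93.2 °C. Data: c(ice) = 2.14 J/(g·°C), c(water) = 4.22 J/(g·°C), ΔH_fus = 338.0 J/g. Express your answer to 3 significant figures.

q1 (heat ice -35.1→0.0 °C): 101.4 × 2.14 × 35.1 = 7617 J
q2 (melt at 0 °C): 101.4 × 338.0 = 34273 J
q3 (heat water 0.0→93.2 °C): 101.4 × 4.22 × 93.2 = 39881 J
Total: 7617 + 34273 + 39881 = 81771 J = 81.8 kJ

q = 81.8 kJ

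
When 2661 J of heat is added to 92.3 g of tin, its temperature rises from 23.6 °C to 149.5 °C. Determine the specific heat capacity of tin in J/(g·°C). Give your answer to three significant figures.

c = 0.229 J/(g·°C)

c = q / (m ΔT) = 2661 / (92.3 × 125.9)
c = 2661 / 11620.57 = 0.229 J/(g·°C)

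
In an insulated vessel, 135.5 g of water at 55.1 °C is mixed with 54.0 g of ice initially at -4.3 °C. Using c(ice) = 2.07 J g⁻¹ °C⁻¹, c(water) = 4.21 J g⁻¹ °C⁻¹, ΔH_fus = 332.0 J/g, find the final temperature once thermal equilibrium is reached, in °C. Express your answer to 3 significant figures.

Heat to bring ice to 0 °C and melt it: q₁ = 54.0×2.07×4.3 + 54.0×332.0 = 18409 J
Heat the water can supply cooling to 0 °C: 135.5×4.21×55.1 = 31432.1 J > q₁, so all ice melts.
Energy balance: 135.5×4.21×(55.1 − T) = 18409 + 54.0×4.21×(T − 0)
570.455(55.1 − T) = 18409 + 227.34 T
31432.1 − 18409 = 797.795 T
T = 13023.1 / 797.795 = 16.32 °C

T_f = 16.3 °C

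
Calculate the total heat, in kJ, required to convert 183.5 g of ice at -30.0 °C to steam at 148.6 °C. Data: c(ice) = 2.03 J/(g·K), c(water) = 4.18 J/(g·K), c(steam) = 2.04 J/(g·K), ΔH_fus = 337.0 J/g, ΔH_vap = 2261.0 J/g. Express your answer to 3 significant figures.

q = 583 kJ

q1 (heat ice -30.0→0.0 °C): 183.5 × 2.03 × 30.0 = 11175 J
q2 (melt at 0 °C): 183.5 × 337.0 = 61840 J
q3 (heat water 0.0→100.0 °C): 183.5 × 4.18 × 100.0 = 76703 J
q4 (vaporize at 100 °C): 183.5 × 2261.0 = 414894 J
q5 (heat steam 100.0→148.6 °C): 183.5 × 2.04 × 48.6 = 18193 J
Total: 11175 + 61840 + 76703 + 414894 + 18193 = 582805 J = 583 kJ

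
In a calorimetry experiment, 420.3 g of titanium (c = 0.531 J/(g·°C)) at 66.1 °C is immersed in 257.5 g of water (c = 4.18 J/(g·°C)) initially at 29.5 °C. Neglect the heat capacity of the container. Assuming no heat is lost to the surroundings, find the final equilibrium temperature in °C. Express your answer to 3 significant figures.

Heat lost by titanium = heat gained by water.
(420.3)(0.531)(66.1 − T) = (257.5)(4.18)(T − 29.5)
223.1793 (66.1 − T) = 1076.35 (T − 29.5)
14752 − 223.1793 T = 1076.35 T − 31752
46504 = 1299.5293 T
T = 35.79 °C

T_f = 35.8 °C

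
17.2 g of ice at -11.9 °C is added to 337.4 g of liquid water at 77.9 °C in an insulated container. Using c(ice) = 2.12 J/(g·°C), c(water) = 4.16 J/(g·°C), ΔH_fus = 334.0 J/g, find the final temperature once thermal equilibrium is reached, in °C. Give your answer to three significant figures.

Heat to bring ice to 0 °C and melt it: q₁ = 17.2×2.12×11.9 + 17.2×334.0 = 6178.7 J
Heat the water can supply cooling to 0 °C: 337.4×4.16×77.9 = 109339 J > q₁, so all ice melts.
Energy balance: 337.4×4.16×(77.9 − T) = 6178.7 + 17.2×4.16×(T − 0)
1403.584(77.9 − T) = 6178.7 + 71.552 T
109339 − 6178.7 = 1475.136 T
T = 103160.3 / 1475.136 = 69.93 °C

T_f = 69.9 °C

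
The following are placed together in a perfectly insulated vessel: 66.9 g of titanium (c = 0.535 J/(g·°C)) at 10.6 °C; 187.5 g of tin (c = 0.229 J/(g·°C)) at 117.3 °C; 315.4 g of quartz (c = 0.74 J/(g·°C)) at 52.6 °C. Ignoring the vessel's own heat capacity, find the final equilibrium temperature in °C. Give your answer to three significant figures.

Σ mᵢcᵢ(T − Tᵢ) = 0  ⇒  T = Σ mᵢcᵢTᵢ / Σ mᵢcᵢ
Σ mᵢcᵢ = 66.9×0.535 + 187.5×0.229 + 315.4×0.74 = 312.1250
Σ mᵢcᵢTᵢ = 35.7915×10.6 + 42.9375×117.3 + 233.396×52.6 = 17693
T = 17693 / 312.1250 = 56.69 °C

T_f = 56.7 °C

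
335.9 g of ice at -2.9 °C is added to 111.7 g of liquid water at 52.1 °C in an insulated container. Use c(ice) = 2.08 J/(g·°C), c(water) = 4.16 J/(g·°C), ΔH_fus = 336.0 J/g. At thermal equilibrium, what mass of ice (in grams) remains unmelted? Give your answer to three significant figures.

m_ice remaining = 270 g

Heat to warm all ice to 0 °C: 335.9×2.08×2.9 = 2026.1 J
Heat released by water cooling to 0 °C: 111.7×4.16×52.1 = 24209 J
24209 J < 2026.1 + 335.9×336.0 = 114888.5 J, so not all ice melts; final T = 0 °C.
Heat left for melting: 24209 − 2026.1 = 22182.9 J
Mass melted = 22182.9 / 336.0 = 66.02 g
Ice remaining = 335.9 − 66.02 = 269.88 g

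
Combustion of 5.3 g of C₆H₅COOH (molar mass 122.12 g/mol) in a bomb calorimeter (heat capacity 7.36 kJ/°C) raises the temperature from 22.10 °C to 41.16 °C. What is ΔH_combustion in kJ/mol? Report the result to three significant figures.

ΔT = 41.16 − 22.10 = 19.06 °C
q_cal = C_cal × ΔT = 7.36 × 19.06 = 140.2816 kJ
n = 5.3 / 122.12 = 0.04340 mol
q_rxn = −q_cal = -140.2816 kJ
ΔH = -140.2816 / 0.04340 = -3232 kJ/mol

ΔH = -3230 kJ/mol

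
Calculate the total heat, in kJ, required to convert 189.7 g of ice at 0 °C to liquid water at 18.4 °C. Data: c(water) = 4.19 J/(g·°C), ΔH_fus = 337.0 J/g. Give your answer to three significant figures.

q = 78.6 kJ

q1 (melt at 0 °C): 189.7 × 337.0 = 63929 J
q2 (heat water 0.0→18.4 °C): 189.7 × 4.19 × 18.4 = 14625 J
Total: 63929 + 14625 = 78554 J = 78.6 kJ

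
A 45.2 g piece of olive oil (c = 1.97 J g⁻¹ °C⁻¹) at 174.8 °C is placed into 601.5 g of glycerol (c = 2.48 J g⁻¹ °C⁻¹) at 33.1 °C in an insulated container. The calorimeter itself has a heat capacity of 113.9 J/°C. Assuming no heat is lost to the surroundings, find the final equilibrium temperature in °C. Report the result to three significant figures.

T_f = 40.5 °C

Heat lost by olive oil = heat gained by glycerol + calorimeter.
(45.2)(1.97)(174.8 − T) = [(601.5)(2.48) + 113.9](T − 33.1)
89.044 (174.8 − T) = 1605.62 (T − 33.1)
15565 − 89.044 T = 1605.62 T − 53146
68711 = 1694.664 T
T = 40.546 °C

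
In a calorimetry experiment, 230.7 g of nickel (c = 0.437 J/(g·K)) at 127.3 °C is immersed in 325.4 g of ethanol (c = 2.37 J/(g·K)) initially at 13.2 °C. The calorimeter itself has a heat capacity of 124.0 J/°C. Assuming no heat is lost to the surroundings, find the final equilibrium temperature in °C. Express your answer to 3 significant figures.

T_f = 24.7 °C

Heat lost by nickel = heat gained by ethanol + calorimeter.
(230.7)(0.437)(127.3 − T) = [(325.4)(2.37) + 124.0](T − 13.2)
100.8159 (127.3 − T) = 895.198 (T − 13.2)
12834 − 100.8159 T = 895.198 T − 11817
24651 = 996.0139 T
T = 24.7497 °C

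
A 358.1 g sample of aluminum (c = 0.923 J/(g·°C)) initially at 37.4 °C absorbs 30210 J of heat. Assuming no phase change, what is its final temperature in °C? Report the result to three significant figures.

ΔT = q / (m c) = 30210 / (358.1 × 0.923) = 91.40 °C
T_f = 37.4 + 91.40 = 128.80 °C

T_f = 129 °C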